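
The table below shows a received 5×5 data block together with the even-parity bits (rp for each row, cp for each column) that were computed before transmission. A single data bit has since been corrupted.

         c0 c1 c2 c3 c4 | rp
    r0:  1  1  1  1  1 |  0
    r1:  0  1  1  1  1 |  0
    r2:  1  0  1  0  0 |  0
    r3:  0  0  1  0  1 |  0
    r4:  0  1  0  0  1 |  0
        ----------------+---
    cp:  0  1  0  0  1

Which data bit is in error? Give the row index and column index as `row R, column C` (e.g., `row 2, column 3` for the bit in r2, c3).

Recompute each row's even parity and compare to rp:
  r0: data parity 1, sent rp 0 → mismatch
  r1: data parity 0, sent rp 0 → ok
  r2: data parity 0, sent rp 0 → ok
  r3: data parity 0, sent rp 0 → ok
  r4: data parity 0, sent rp 0 → ok
Recompute each column's even parity and compare to cp:
  c0: data parity 0, sent cp 0 → ok
  c1: data parity 1, sent cp 1 → ok
  c2: data parity 0, sent cp 0 → ok
  c3: data parity 0, sent cp 0 → ok
  c4: data parity 0, sent cp 1 → mismatch
Exactly one row (r0) and one column (c4) fail → the flipped bit is at their intersection.

row 0, column 4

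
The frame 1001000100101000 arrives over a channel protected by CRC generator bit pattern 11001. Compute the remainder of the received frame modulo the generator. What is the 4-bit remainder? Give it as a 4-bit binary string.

1111

Modulo-2 division of 1001000100101000 by 11001:
  pos 0: 10010 XOR 11001 = 01011
  pos 1: 10110 XOR 11001 = 01111
  pos 2: 11110 XOR 11001 = 00111
  pos 4: 11110 XOR 11001 = 00111
  pos 6: 11101 XOR 11001 = 00100
  pos 8: 10001 XOR 11001 = 01000
  pos 9: 10000 XOR 11001 = 01001
  pos 10: 10010 XOR 11001 = 01011
  pos 11: 10110 XOR 11001 = 01111
Remainder = 1111 (nonzero — an error is detected).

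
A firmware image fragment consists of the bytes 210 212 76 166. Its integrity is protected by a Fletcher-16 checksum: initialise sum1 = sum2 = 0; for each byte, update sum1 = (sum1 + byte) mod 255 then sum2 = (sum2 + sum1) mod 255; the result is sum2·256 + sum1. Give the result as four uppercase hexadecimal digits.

Running sums (mod 255):
  after byte 0 (210): sum1=210, sum2=210
  after byte 1 (212): sum1=167, sum2=122
  after byte 2 (76): sum1=243, sum2=110
  after byte 3 (166): sum1=154, sum2=9
Checksum = sum2·256 + sum1 = 9·256 + 154 = 2458 = 0x099A.

099A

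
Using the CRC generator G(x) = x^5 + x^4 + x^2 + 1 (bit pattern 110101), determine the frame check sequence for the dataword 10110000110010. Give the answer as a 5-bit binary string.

Append 5 zeros: 1011000011001000000. Divide by 110101 (XOR where the leading bit is 1):
  pos 0: 101100 XOR 110101 = 011001
  pos 1: 110010 XOR 110101 = 000111
  pos 4: 111011 XOR 110101 = 001110
  pos 6: 111000 XOR 110101 = 001101
  pos 8: 110110 XOR 110101 = 000011
  pos 12: 110000 XOR 110101 = 000101
Remainder (last 5 bits) = 01010. This is the CRC / FCS.

01010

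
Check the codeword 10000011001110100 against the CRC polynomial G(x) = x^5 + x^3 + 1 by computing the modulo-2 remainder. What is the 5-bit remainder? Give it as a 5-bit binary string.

Modulo-2 division of 10000011001110100 by 101001:
  pos 0: 100000 XOR 101001 = 001001
  pos 2: 100111 XOR 101001 = 001110
  pos 4: 111000 XOR 101001 = 010001
  pos 5: 100011 XOR 101001 = 001010
  pos 7: 101011 XOR 101001 = 000010
  pos 11: 100100 XOR 101001 = 001101
Remainder = 01101 (nonzero — an error is detected).

01101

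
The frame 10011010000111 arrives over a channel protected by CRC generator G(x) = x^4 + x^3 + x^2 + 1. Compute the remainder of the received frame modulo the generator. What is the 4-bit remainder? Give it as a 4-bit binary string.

Modulo-2 division of 10011010000111 by 11101:
  pos 0: 10011 XOR 11101 = 01110
  pos 1: 11100 XOR 11101 = 00001
  pos 5: 11000 XOR 11101 = 00101
  pos 7: 10101 XOR 11101 = 01000
  pos 8: 10001 XOR 11101 = 01100
  pos 9: 11001 XOR 11101 = 00100
Remainder = 0100 (nonzero — an error is detected).

0100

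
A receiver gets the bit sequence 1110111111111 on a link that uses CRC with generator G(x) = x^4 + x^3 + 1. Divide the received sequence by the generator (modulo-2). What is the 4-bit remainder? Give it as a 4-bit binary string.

Modulo-2 division of 1110111111111 by 11001:
  pos 0: 11101 XOR 11001 = 00100
  pos 2: 10011 XOR 11001 = 01010
  pos 3: 10101 XOR 11001 = 01100
  pos 4: 11001 XOR 11001 = 00000
Remainder = 1111 (nonzero — an error is detected).

1111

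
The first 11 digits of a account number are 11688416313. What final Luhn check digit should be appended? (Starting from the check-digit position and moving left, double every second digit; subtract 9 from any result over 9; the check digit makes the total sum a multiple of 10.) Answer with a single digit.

Partial digits right→left: 3 1 3 6 1 4 8 8 6 1 1
Double every second digit counting from the check-digit position (so the 1st, 3rd, 5th, ... of the partial from the right).
  doubled (with −9 where >9): 6 6 2 7 3 2 → sum 26
  kept as-is: 1 6 4 8 1 → sum 20
Total = 26 + 20 = 46.
Check digit = (10 − (46 mod 10)) mod 10 = 4.

4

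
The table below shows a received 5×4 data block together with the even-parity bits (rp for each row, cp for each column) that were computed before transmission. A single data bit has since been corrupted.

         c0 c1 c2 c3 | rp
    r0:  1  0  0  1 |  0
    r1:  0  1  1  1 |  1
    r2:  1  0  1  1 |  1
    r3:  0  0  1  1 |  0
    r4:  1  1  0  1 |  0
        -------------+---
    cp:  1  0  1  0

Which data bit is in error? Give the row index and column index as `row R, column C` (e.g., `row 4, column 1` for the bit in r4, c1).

row 4, column 3

Recompute each row's even parity and compare to rp:
  r0: data parity 0, sent rp 0 → ok
  r1: data parity 1, sent rp 1 → ok
  r2: data parity 1, sent rp 1 → ok
  r3: data parity 0, sent rp 0 → ok
  r4: data parity 1, sent rp 0 → mismatch
Recompute each column's even parity and compare to cp:
  c0: data parity 1, sent cp 1 → ok
  c1: data parity 0, sent cp 0 → ok
  c2: data parity 1, sent cp 1 → ok
  c3: data parity 1, sent cp 0 → mismatch
Exactly one row (r4) and one column (c3) fail → the flipped bit is at their intersection.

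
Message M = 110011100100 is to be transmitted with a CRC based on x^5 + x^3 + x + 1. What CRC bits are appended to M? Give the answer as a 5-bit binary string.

Append 5 zeros: 11001110010000000. Divide by 101011 (XOR where the leading bit is 1):
  pos 0: 110011 XOR 101011 = 011000
  pos 1: 110001 XOR 101011 = 011010
  pos 2: 110100 XOR 101011 = 011111
  pos 3: 111110 XOR 101011 = 010101
  pos 4: 101011 XOR 101011 = 000000
Remainder (last 5 bits) = 00000. This is the CRC / FCS.

00000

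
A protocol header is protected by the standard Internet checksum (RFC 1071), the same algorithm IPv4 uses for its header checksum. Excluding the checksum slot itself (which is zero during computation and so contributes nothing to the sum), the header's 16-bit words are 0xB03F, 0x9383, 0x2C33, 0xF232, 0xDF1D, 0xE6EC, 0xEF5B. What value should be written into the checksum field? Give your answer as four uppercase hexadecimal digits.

E86F

One's-complement addition (fold any carry out of bit 15 back into bit 0):
  0xB03F + 0x9383 = 0x143C2 → wrap carry → 0x43C3
  0x43C3 + 0x2C33 = 0x06FF6
  0x6FF6 + 0xF232 = 0x16228 → wrap carry → 0x6229
  0x6229 + 0xDF1D = 0x14146 → wrap carry → 0x4147
  0x4147 + 0xE6EC = 0x12833 → wrap carry → 0x2834
  0x2834 + 0xEF5B = 0x1178F → wrap carry → 0x1790
One's-complement sum = 0x1790.
Checksum = ~0x1790 & 0xFFFF = 0xE86F.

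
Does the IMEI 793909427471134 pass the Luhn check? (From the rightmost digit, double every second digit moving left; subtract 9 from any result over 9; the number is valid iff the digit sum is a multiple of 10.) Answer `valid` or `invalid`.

valid

From the right, keep odd positions and double even positions (subtract 9 from any doubled value over 9):
  doubled (positions 2,4,...): 6 2 8 4 9 9 9 → sum 47
  kept (positions 1,3,...): 4 1 7 7 4 0 3 7 → sum 33
Total = 80.
80 mod 10 = 0, so the number is valid.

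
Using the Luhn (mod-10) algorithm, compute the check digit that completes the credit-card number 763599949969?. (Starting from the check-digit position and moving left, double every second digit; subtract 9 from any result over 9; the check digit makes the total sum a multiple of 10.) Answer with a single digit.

Partial digits right→left: 9 6 9 9 4 9 9 9 5 3 6 7
Double every second digit counting from the check-digit position (so the 1st, 3rd, 5th, ... of the partial from the right).
  doubled (with −9 where >9): 9 9 8 9 1 3 → sum 39
  kept as-is: 6 9 9 9 3 7 → sum 43
Total = 39 + 43 = 82.
Check digit = (10 − (82 mod 10)) mod 10 = 8.

8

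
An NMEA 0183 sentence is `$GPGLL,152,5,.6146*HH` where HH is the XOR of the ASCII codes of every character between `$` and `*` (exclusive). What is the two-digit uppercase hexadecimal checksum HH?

54

XOR the ASCII codes of the payload characters:
  'G' = 0x47 → acc = 0x47
  'P' = 0x50 → acc = 0x17
  'G' = 0x47 → acc = 0x50
  'L' = 0x4C → acc = 0x1C
  'L' = 0x4C → acc = 0x50
  ',' = 0x2C → acc = 0x7C
  '1' = 0x31 → acc = 0x4D
  '5' = 0x35 → acc = 0x78
  '2' = 0x32 → acc = 0x4A
  ',' = 0x2C → acc = 0x66
  '5' = 0x35 → acc = 0x53
  ',' = 0x2C → acc = 0x7F
  '.' = 0x2E → acc = 0x51
  '6' = 0x36 → acc = 0x67
  '1' = 0x31 → acc = 0x56
  '4' = 0x34 → acc = 0x62
  '6' = 0x36 → acc = 0x54
Checksum = 0x54.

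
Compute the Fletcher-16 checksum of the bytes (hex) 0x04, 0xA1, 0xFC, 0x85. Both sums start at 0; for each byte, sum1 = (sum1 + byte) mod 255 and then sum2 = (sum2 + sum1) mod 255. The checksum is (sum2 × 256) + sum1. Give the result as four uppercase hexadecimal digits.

7428

Running sums (mod 255):
  after byte 0 (0x04): sum1=4, sum2=4
  after byte 1 (0xA1): sum1=165, sum2=169
  after byte 2 (0xFC): sum1=162, sum2=76
  after byte 3 (0x85): sum1=40, sum2=116
Checksum = sum2·256 + sum1 = 116·256 + 40 = 29736 = 0x7428.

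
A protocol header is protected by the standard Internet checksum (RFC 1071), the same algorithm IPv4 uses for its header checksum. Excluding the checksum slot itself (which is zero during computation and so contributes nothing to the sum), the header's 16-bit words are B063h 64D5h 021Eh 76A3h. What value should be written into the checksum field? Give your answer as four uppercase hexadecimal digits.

7205

One's-complement addition (fold any carry out of bit 15 back into bit 0):
  0xB063 + 0x64D5 = 0x11538 → wrap carry → 0x1539
  0x1539 + 0x021E = 0x01757
  0x1757 + 0x76A3 = 0x08DFA
One's-complement sum = 0x8DFA.
Checksum = ~0x8DFA & 0xFFFF = 0x7205.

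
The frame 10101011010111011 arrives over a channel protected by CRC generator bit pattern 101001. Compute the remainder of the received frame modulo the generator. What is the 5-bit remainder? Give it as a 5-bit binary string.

00000

Modulo-2 division of 10101011010111011 by 101001:
  pos 0: 101010 XOR 101001 = 000011
  pos 4: 111101 XOR 101001 = 010100
  pos 5: 101000 XOR 101001 = 000001
  pos 10: 111101 XOR 101001 = 010100
  pos 11: 101001 XOR 101001 = 000000
Remainder = 00000 (zero — the frame passes the CRC check).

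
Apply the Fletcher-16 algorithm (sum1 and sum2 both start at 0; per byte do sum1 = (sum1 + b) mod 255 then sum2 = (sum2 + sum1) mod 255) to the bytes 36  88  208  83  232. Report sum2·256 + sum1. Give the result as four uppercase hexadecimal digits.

1889

Running sums (mod 255):
  after byte 0 (36): sum1=36, sum2=36
  after byte 1 (88): sum1=124, sum2=160
  after byte 2 (208): sum1=77, sum2=237
  after byte 3 (83): sum1=160, sum2=142
  after byte 4 (232): sum1=137, sum2=24
Checksum = sum2·256 + sum1 = 24·256 + 137 = 6281 = 0x1889.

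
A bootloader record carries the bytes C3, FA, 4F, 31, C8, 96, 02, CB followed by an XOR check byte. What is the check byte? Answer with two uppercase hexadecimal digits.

D0

XOR the bytes together:
  start with 0xC3
  0xC3 ⊕ 0xFA = 0x39
  0x39 ⊕ 0x4F = 0x76
  0x76 ⊕ 0x31 = 0x47
  0x47 ⊕ 0xC8 = 0x8F
  0x8F ⊕ 0x96 = 0x19
  0x19 ⊕ 0x02 = 0x1B
  0x1B ⊕ 0xCB = 0xD0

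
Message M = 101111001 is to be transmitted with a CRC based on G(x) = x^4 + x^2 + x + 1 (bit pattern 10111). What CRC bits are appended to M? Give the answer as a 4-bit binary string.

0110

Append 4 zeros: 1011110010000. Divide by 10111 (XOR where the leading bit is 1):
  pos 0: 10111 XOR 10111 = 00000
  pos 5: 10010 XOR 10111 = 00101
  pos 7: 10100 XOR 10111 = 00011
Remainder (last 4 bits) = 0110. This is the CRC / FCS.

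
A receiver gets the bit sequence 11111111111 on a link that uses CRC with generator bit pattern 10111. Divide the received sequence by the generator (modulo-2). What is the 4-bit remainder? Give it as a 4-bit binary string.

0010

Modulo-2 division of 11111111111 by 10111:
  pos 0: 11111 XOR 10111 = 01000
  pos 1: 10001 XOR 10111 = 00110
  pos 3: 11011 XOR 10111 = 01100
  pos 4: 11001 XOR 10111 = 01110
  pos 5: 11101 XOR 10111 = 01010
  pos 6: 10101 XOR 10111 = 00010
Remainder = 0010 (nonzero — an error is detected).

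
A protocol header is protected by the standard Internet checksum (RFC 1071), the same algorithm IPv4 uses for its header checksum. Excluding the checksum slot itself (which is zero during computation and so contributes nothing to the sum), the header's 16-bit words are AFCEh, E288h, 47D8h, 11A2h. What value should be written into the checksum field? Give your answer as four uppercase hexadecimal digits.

142E

One's-complement addition (fold any carry out of bit 15 back into bit 0):
  0xAFCE + 0xE288 = 0x19256 → wrap carry → 0x9257
  0x9257 + 0x47D8 = 0x0DA2F
  0xDA2F + 0x11A2 = 0x0EBD1
One's-complement sum = 0xEBD1.
Checksum = ~0xEBD1 & 0xFFFF = 0x142E.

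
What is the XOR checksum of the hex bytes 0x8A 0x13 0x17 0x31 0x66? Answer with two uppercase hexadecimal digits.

D9

XOR the bytes together:
  start with 0x8A
  0x8A ⊕ 0x13 = 0x99
  0x99 ⊕ 0x17 = 0x8E
  0x8E ⊕ 0x31 = 0xBF
  0xBF ⊕ 0x66 = 0xD9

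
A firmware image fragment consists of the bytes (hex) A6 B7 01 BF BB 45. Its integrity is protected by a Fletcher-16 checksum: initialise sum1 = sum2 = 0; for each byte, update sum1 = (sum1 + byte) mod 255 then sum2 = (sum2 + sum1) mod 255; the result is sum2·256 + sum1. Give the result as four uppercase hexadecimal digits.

Running sums (mod 255):
  after byte 0 (A6): sum1=166, sum2=166
  after byte 1 (B7): sum1=94, sum2=5
  after byte 2 (01): sum1=95, sum2=100
  after byte 3 (BF): sum1=31, sum2=131
  after byte 4 (BB): sum1=218, sum2=94
  after byte 5 (45): sum1=32, sum2=126
Checksum = sum2·256 + sum1 = 126·256 + 32 = 32288 = 0x7E20.

7E20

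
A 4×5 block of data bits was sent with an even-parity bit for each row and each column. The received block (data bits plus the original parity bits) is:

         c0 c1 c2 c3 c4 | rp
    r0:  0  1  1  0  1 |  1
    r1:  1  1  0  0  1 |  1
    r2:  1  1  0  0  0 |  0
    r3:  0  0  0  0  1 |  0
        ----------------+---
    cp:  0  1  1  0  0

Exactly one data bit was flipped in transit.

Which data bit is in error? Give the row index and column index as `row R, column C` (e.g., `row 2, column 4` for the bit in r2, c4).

row 3, column 4

Recompute each row's even parity and compare to rp:
  r0: data parity 1, sent rp 1 → ok
  r1: data parity 1, sent rp 1 → ok
  r2: data parity 0, sent rp 0 → ok
  r3: data parity 1, sent rp 0 → mismatch
Recompute each column's even parity and compare to cp:
  c0: data parity 0, sent cp 0 → ok
  c1: data parity 1, sent cp 1 → ok
  c2: data parity 1, sent cp 1 → ok
  c3: data parity 0, sent cp 0 → ok
  c4: data parity 1, sent cp 0 → mismatch
Exactly one row (r3) and one column (c4) fail → the flipped bit is at their intersection.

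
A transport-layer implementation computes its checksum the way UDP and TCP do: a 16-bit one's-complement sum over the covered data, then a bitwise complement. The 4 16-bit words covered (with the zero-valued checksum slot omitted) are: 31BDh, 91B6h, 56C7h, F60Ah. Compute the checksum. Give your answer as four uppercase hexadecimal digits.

One's-complement addition (fold any carry out of bit 15 back into bit 0):
  0x31BD + 0x91B6 = 0x0C373
  0xC373 + 0x56C7 = 0x11A3A → wrap carry → 0x1A3B
  0x1A3B + 0xF60A = 0x11045 → wrap carry → 0x1046
One's-complement sum = 0x1046.
Checksum = ~0x1046 & 0xFFFF = 0xEFB9.

EFB9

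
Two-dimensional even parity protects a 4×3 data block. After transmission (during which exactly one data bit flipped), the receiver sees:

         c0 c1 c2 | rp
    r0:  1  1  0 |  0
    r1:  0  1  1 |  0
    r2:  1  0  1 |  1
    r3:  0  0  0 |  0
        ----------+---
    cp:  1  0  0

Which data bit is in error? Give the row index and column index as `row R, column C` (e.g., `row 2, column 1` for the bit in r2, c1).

Recompute each row's even parity and compare to rp:
  r0: data parity 0, sent rp 0 → ok
  r1: data parity 0, sent rp 0 → ok
  r2: data parity 0, sent rp 1 → mismatch
  r3: data parity 0, sent rp 0 → ok
Recompute each column's even parity and compare to cp:
  c0: data parity 0, sent cp 1 → mismatch
  c1: data parity 0, sent cp 0 → ok
  c2: data parity 0, sent cp 0 → ok
Exactly one row (r2) and one column (c0) fail → the flipped bit is at their intersection.

row 2, column 0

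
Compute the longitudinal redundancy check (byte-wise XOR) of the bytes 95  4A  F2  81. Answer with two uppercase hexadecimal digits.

AC

XOR the bytes together:
  start with 0x95
  0x95 ⊕ 0x4A = 0xDF
  0xDF ⊕ 0xF2 = 0x2D
  0x2D ⊕ 0x81 = 0xAC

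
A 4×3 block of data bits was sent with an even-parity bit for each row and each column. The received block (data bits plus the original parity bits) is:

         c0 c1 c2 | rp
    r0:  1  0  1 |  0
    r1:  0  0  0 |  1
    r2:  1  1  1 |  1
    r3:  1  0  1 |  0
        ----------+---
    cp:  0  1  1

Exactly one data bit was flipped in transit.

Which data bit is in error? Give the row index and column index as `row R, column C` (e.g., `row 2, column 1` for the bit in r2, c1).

Recompute each row's even parity and compare to rp:
  r0: data parity 0, sent rp 0 → ok
  r1: data parity 0, sent rp 1 → mismatch
  r2: data parity 1, sent rp 1 → ok
  r3: data parity 0, sent rp 0 → ok
Recompute each column's even parity and compare to cp:
  c0: data parity 1, sent cp 0 → mismatch
  c1: data parity 1, sent cp 1 → ok
  c2: data parity 1, sent cp 1 → ok
Exactly one row (r1) and one column (c0) fail → the flipped bit is at their intersection.

row 1, column 0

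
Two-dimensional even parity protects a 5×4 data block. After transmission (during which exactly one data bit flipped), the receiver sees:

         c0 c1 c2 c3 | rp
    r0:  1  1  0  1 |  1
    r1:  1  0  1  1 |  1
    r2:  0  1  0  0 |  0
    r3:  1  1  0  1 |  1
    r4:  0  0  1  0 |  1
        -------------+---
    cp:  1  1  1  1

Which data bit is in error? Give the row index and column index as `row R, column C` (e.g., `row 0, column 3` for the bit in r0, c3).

Recompute each row's even parity and compare to rp:
  r0: data parity 1, sent rp 1 → ok
  r1: data parity 1, sent rp 1 → ok
  r2: data parity 1, sent rp 0 → mismatch
  r3: data parity 1, sent rp 1 → ok
  r4: data parity 1, sent rp 1 → ok
Recompute each column's even parity and compare to cp:
  c0: data parity 1, sent cp 1 → ok
  c1: data parity 1, sent cp 1 → ok
  c2: data parity 0, sent cp 1 → mismatch
  c3: data parity 1, sent cp 1 → ok
Exactly one row (r2) and one column (c2) fail → the flipped bit is at their intersection.

row 2, column 2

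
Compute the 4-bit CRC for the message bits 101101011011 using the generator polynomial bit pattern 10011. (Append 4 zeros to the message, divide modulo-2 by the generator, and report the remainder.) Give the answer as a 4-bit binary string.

1111

Append 4 zeros: 1011010110110000. Divide by 10011 (XOR where the leading bit is 1):
  pos 0: 10110 XOR 10011 = 00101
  pos 2: 10110 XOR 10011 = 00101
  pos 4: 10111 XOR 10011 = 00100
  pos 6: 10001 XOR 10011 = 00010
  pos 9: 10100 XOR 10011 = 00111
  pos 11: 11100 XOR 10011 = 01111
Remainder (last 4 bits) = 1111. This is the CRC / FCS.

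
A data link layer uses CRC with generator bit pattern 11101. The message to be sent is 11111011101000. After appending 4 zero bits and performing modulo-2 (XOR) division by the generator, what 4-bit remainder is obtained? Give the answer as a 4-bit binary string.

Append 4 zeros: 111110111010000000. Divide by 11101 (XOR where the leading bit is 1):
  pos 0: 11111 XOR 11101 = 00010
  pos 3: 10011 XOR 11101 = 01110
  pos 4: 11101 XOR 11101 = 00000
  pos 10: 10000 XOR 11101 = 01101
  pos 11: 11010 XOR 11101 = 00111
  pos 13: 11100 XOR 11101 = 00001
Remainder (last 4 bits) = 0001. This is the CRC / FCS.

0001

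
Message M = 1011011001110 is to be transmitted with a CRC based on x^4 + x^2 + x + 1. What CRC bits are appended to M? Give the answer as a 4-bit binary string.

0101

Append 4 zeros: 10110110011100000. Divide by 10111 (XOR where the leading bit is 1):
  pos 0: 10110 XOR 10111 = 00001
  pos 4: 11100 XOR 10111 = 01011
  pos 5: 10111 XOR 10111 = 00000
  pos 10: 11000 XOR 10111 = 01111
  pos 11: 11110 XOR 10111 = 01001
  pos 12: 10010 XOR 10111 = 00101
Remainder (last 4 bits) = 0101. This is the CRC / FCS.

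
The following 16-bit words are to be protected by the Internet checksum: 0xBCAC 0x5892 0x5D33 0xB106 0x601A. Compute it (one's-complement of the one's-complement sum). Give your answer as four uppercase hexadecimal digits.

One's-complement addition (fold any carry out of bit 15 back into bit 0):
  0xBCAC + 0x5892 = 0x1153E → wrap carry → 0x153F
  0x153F + 0x5D33 = 0x07272
  0x7272 + 0xB106 = 0x12378 → wrap carry → 0x2379
  0x2379 + 0x601A = 0x08393
One's-complement sum = 0x8393.
Checksum = ~0x8393 & 0xFFFF = 0x7C6C.

7C6C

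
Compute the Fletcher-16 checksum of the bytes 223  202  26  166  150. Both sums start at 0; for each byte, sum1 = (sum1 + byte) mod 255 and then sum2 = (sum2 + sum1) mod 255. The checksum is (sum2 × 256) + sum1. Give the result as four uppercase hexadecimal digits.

Running sums (mod 255):
  after byte 0 (223): sum1=223, sum2=223
  after byte 1 (202): sum1=170, sum2=138
  after byte 2 (26): sum1=196, sum2=79
  after byte 3 (166): sum1=107, sum2=186
  after byte 4 (150): sum1=2, sum2=188
Checksum = sum2·256 + sum1 = 188·256 + 2 = 48130 = 0xBC02.

BC02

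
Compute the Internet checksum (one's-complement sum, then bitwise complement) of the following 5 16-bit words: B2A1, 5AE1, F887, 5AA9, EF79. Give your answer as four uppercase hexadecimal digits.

One's-complement addition (fold any carry out of bit 15 back into bit 0):
  0xB2A1 + 0x5AE1 = 0x10D82 → wrap carry → 0x0D83
  0x0D83 + 0xF887 = 0x1060A → wrap carry → 0x060B
  0x060B + 0x5AA9 = 0x060B4
  0x60B4 + 0xEF79 = 0x1502D → wrap carry → 0x502E
One's-complement sum = 0x502E.
Checksum = ~0x502E & 0xFFFF = 0xAFD1.

AFD1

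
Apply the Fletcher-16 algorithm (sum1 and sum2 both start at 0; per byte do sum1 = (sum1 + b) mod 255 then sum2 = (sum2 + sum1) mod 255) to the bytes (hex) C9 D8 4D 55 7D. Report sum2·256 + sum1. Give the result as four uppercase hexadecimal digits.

64C2

Running sums (mod 255):
  after byte 0 (C9): sum1=201, sum2=201
  after byte 1 (D8): sum1=162, sum2=108
  after byte 2 (4D): sum1=239, sum2=92
  after byte 3 (55): sum1=69, sum2=161
  after byte 4 (7D): sum1=194, sum2=100
Checksum = sum2·256 + sum1 = 100·256 + 194 = 25794 = 0x64C2.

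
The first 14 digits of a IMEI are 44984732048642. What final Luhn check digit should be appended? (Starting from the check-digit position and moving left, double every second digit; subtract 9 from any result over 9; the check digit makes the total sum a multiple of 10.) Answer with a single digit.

9

Partial digits right→left: 2 4 6 8 4 0 2 3 7 4 8 9 4 4
Double every second digit counting from the check-digit position (so the 1st, 3rd, 5th, ... of the partial from the right).
  doubled (with −9 where >9): 4 3 8 4 5 7 8 → sum 39
  kept as-is: 4 8 0 3 4 9 4 → sum 32
Total = 39 + 32 = 71.
Check digit = (10 − (71 mod 10)) mod 10 = 9.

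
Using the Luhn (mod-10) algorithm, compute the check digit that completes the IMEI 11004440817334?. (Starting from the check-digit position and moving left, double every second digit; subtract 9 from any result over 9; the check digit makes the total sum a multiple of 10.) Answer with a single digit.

7

Partial digits right→left: 4 3 3 7 1 8 0 4 4 4 0 0 1 1
Double every second digit counting from the check-digit position (so the 1st, 3rd, 5th, ... of the partial from the right).
  doubled (with −9 where >9): 8 6 2 0 8 0 2 → sum 26
  kept as-is: 3 7 8 4 4 0 1 → sum 27
Total = 26 + 27 = 53.
Check digit = (10 − (53 mod 10)) mod 10 = 7.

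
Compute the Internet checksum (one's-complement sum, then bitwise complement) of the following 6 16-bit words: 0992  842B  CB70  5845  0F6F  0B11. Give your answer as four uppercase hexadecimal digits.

340C

One's-complement addition (fold any carry out of bit 15 back into bit 0):
  0x0992 + 0x842B = 0x08DBD
  0x8DBD + 0xCB70 = 0x1592D → wrap carry → 0x592E
  0x592E + 0x5845 = 0x0B173
  0xB173 + 0x0F6F = 0x0C0E2
  0xC0E2 + 0x0B11 = 0x0CBF3
One's-complement sum = 0xCBF3.
Checksum = ~0xCBF3 & 0xFFFF = 0x340C.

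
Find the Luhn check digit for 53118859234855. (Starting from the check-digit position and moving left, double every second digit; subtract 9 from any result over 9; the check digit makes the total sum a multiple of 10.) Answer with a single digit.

Partial digits right→left: 5 5 8 4 3 2 9 5 8 8 1 1 3 5
Double every second digit counting from the check-digit position (so the 1st, 3rd, 5th, ... of the partial from the right).
  doubled (with −9 where >9): 1 7 6 9 7 2 6 → sum 38
  kept as-is: 5 4 2 5 8 1 5 → sum 30
Total = 38 + 30 = 68.
Check digit = (10 − (68 mod 10)) mod 10 = 2.

2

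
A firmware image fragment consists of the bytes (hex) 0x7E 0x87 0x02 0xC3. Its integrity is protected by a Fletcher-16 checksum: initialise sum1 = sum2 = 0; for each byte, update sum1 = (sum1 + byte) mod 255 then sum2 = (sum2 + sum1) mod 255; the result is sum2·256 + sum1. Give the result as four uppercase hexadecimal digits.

Running sums (mod 255):
  after byte 0 (0x7E): sum1=126, sum2=126
  after byte 1 (0x87): sum1=6, sum2=132
  after byte 2 (0x02): sum1=8, sum2=140
  after byte 3 (0xC3): sum1=203, sum2=88
Checksum = sum2·256 + sum1 = 88·256 + 203 = 22731 = 0x58CB.

58CB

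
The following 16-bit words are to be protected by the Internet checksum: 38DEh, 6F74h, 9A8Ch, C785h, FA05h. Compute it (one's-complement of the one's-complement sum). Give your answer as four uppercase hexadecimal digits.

FB94

One's-complement addition (fold any carry out of bit 15 back into bit 0):
  0x38DE + 0x6F74 = 0x0A852
  0xA852 + 0x9A8C = 0x142DE → wrap carry → 0x42DF
  0x42DF + 0xC785 = 0x10A64 → wrap carry → 0x0A65
  0x0A65 + 0xFA05 = 0x1046A → wrap carry → 0x046B
One's-complement sum = 0x046B.
Checksum = ~0x046B & 0xFFFF = 0xFB94.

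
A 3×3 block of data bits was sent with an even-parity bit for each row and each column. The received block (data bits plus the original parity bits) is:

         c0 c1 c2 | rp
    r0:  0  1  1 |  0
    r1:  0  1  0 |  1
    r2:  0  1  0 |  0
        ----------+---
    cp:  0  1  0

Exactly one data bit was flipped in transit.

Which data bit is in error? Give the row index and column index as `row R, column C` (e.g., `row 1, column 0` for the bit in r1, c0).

Recompute each row's even parity and compare to rp:
  r0: data parity 0, sent rp 0 → ok
  r1: data parity 1, sent rp 1 → ok
  r2: data parity 1, sent rp 0 → mismatch
Recompute each column's even parity and compare to cp:
  c0: data parity 0, sent cp 0 → ok
  c1: data parity 1, sent cp 1 → ok
  c2: data parity 1, sent cp 0 → mismatch
Exactly one row (r2) and one column (c2) fail → the flipped bit is at their intersection.

row 2, column 2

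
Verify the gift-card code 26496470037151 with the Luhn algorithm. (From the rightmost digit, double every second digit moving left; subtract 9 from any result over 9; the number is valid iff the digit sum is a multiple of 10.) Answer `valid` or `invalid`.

valid

From the right, keep odd positions and double even positions (subtract 9 from any doubled value over 9):
  doubled (positions 2,4,...): 1 5 0 5 3 8 4 → sum 26
  kept (positions 1,3,...): 1 1 3 0 4 9 6 → sum 24
Total = 50.
50 mod 10 = 0, so the number is valid.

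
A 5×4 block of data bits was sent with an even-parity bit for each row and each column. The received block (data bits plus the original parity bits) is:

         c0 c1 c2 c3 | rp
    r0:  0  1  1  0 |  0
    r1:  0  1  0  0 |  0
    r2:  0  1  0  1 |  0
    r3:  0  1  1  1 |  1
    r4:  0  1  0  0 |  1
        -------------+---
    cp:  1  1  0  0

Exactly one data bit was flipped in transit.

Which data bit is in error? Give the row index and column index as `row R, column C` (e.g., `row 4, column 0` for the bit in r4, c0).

Recompute each row's even parity and compare to rp:
  r0: data parity 0, sent rp 0 → ok
  r1: data parity 1, sent rp 0 → mismatch
  r2: data parity 0, sent rp 0 → ok
  r3: data parity 1, sent rp 1 → ok
  r4: data parity 1, sent rp 1 → ok
Recompute each column's even parity and compare to cp:
  c0: data parity 0, sent cp 1 → mismatch
  c1: data parity 1, sent cp 1 → ok
  c2: data parity 0, sent cp 0 → ok
  c3: data parity 0, sent cp 0 → ok
Exactly one row (r1) and one column (c0) fail → the flipped bit is at their intersection.

row 1, column 0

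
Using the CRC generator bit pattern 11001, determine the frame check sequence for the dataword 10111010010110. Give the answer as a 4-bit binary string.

Append 4 zeros: 101110100101100000. Divide by 11001 (XOR where the leading bit is 1):
  pos 0: 10111 XOR 11001 = 01110
  pos 1: 11100 XOR 11001 = 00101
  pos 3: 10110 XOR 11001 = 01111
  pos 4: 11110 XOR 11001 = 00111
  pos 6: 11110 XOR 11001 = 00111
  pos 8: 11111 XOR 11001 = 00110
  pos 10: 11000 XOR 11001 = 00001
Remainder (last 4 bits) = 1000. This is the CRC / FCS.

1000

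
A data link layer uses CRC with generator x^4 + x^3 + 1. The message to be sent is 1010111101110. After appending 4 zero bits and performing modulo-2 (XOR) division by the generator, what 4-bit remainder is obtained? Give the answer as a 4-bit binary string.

Append 4 zeros: 10101111011100000. Divide by 11001 (XOR where the leading bit is 1):
  pos 0: 10101 XOR 11001 = 01100
  pos 1: 11001 XOR 11001 = 00000
  pos 6: 11011 XOR 11001 = 00010
  pos 9: 10100 XOR 11001 = 01101
  pos 10: 11010 XOR 11001 = 00011
Remainder (last 4 bits) = 1100. This is the CRC / FCS.

1100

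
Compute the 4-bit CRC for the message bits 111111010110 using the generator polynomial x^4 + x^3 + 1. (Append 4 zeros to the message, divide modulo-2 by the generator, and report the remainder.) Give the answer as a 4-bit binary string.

0101

Append 4 zeros: 1111110101100000. Divide by 11001 (XOR where the leading bit is 1):
  pos 0: 11111 XOR 11001 = 00110
  pos 2: 11010 XOR 11001 = 00011
  pos 5: 11101 XOR 11001 = 00100
  pos 7: 10010 XOR 11001 = 01011
  pos 8: 10110 XOR 11001 = 01111
  pos 9: 11110 XOR 11001 = 00111
  pos 11: 11100 XOR 11001 = 00101
Remainder (last 4 bits) = 0101. This is the CRC / FCS.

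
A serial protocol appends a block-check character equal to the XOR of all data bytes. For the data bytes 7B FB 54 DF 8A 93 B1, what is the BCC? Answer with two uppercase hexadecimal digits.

A3

XOR the bytes together:
  start with 0x7B
  0x7B ⊕ 0xFB = 0x80
  0x80 ⊕ 0x54 = 0xD4
  0xD4 ⊕ 0xDF = 0x0B
  0x0B ⊕ 0x8A = 0x81
  0x81 ⊕ 0x93 = 0x12
  0x12 ⊕ 0xB1 = 0xA3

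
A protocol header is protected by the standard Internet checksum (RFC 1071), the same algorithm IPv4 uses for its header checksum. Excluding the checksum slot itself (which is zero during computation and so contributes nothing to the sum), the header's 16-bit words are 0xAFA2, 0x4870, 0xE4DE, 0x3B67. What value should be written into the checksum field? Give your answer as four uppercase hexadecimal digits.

One's-complement addition (fold any carry out of bit 15 back into bit 0):
  0xAFA2 + 0x4870 = 0x0F812
  0xF812 + 0xE4DE = 0x1DCF0 → wrap carry → 0xDCF1
  0xDCF1 + 0x3B67 = 0x11858 → wrap carry → 0x1859
One's-complement sum = 0x1859.
Checksum = ~0x1859 & 0xFFFF = 0xE7A6.

E7A6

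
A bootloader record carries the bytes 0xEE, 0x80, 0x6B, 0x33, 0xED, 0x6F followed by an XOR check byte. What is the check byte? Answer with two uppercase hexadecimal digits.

XOR the bytes together:
  start with 0xEE
  0xEE ⊕ 0x80 = 0x6E
  0x6E ⊕ 0x6B = 0x05
  0x05 ⊕ 0x33 = 0x36
  0x36 ⊕ 0xED = 0xDB
  0xDB ⊕ 0x6F = 0xB4

B4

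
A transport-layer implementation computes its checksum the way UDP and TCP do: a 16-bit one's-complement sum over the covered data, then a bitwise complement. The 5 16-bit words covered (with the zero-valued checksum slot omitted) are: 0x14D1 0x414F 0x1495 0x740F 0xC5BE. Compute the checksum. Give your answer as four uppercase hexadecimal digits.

5B7C

One's-complement addition (fold any carry out of bit 15 back into bit 0):
  0x14D1 + 0x414F = 0x05620
  0x5620 + 0x1495 = 0x06AB5
  0x6AB5 + 0x740F = 0x0DEC4
  0xDEC4 + 0xC5BE = 0x1A482 → wrap carry → 0xA483
One's-complement sum = 0xA483.
Checksum = ~0xA483 & 0xFFFF = 0x5B7C.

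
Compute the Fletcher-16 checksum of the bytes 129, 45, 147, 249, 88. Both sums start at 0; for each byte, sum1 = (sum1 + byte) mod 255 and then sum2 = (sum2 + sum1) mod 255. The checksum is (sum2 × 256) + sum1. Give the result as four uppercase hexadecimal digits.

Running sums (mod 255):
  after byte 0 (129): sum1=129, sum2=129
  after byte 1 (45): sum1=174, sum2=48
  after byte 2 (147): sum1=66, sum2=114
  after byte 3 (249): sum1=60, sum2=174
  after byte 4 (88): sum1=148, sum2=67
Checksum = sum2·256 + sum1 = 67·256 + 148 = 17300 = 0x4394.

4394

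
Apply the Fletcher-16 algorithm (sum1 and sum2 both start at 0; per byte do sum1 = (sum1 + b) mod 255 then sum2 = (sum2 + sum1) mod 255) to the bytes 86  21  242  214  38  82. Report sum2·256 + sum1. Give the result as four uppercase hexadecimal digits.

5EAD

Running sums (mod 255):
  after byte 0 (86): sum1=86, sum2=86
  after byte 1 (21): sum1=107, sum2=193
  after byte 2 (242): sum1=94, sum2=32
  after byte 3 (214): sum1=53, sum2=85
  after byte 4 (38): sum1=91, sum2=176
  after byte 5 (82): sum1=173, sum2=94
Checksum = sum2·256 + sum1 = 94·256 + 173 = 24237 = 0x5EAD.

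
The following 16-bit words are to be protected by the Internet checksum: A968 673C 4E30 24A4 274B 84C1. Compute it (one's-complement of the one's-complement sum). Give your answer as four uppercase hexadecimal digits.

One's-complement addition (fold any carry out of bit 15 back into bit 0):
  0xA968 + 0x673C = 0x110A4 → wrap carry → 0x10A5
  0x10A5 + 0x4E30 = 0x05ED5
  0x5ED5 + 0x24A4 = 0x08379
  0x8379 + 0x274B = 0x0AAC4
  0xAAC4 + 0x84C1 = 0x12F85 → wrap carry → 0x2F86
One's-complement sum = 0x2F86.
Checksum = ~0x2F86 & 0xFFFF = 0xD079.

D079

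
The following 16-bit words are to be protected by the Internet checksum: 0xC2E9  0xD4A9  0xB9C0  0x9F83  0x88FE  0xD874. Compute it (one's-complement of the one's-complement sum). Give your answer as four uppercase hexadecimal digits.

One's-complement addition (fold any carry out of bit 15 back into bit 0):
  0xC2E9 + 0xD4A9 = 0x19792 → wrap carry → 0x9793
  0x9793 + 0xB9C0 = 0x15153 → wrap carry → 0x5154
  0x5154 + 0x9F83 = 0x0F0D7
  0xF0D7 + 0x88FE = 0x179D5 → wrap carry → 0x79D6
  0x79D6 + 0xD874 = 0x1524A → wrap carry → 0x524B
One's-complement sum = 0x524B.
Checksum = ~0x524B & 0xFFFF = 0xADB4.

ADB4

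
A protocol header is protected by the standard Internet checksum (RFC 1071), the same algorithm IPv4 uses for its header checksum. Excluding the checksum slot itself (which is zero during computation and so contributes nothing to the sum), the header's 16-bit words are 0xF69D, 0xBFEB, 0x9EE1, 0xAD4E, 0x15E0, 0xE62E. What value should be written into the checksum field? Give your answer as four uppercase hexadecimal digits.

0137

One's-complement addition (fold any carry out of bit 15 back into bit 0):
  0xF69D + 0xBFEB = 0x1B688 → wrap carry → 0xB689
  0xB689 + 0x9EE1 = 0x1556A → wrap carry → 0x556B
  0x556B + 0xAD4E = 0x102B9 → wrap carry → 0x02BA
  0x02BA + 0x15E0 = 0x0189A
  0x189A + 0xE62E = 0x0FEC8
One's-complement sum = 0xFEC8.
Checksum = ~0xFEC8 & 0xFFFF = 0x0137.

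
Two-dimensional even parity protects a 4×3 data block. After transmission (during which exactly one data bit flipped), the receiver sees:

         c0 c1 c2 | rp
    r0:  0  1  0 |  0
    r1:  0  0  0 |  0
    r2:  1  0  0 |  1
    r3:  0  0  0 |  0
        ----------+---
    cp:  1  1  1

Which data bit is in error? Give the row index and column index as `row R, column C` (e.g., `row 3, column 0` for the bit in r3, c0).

Recompute each row's even parity and compare to rp:
  r0: data parity 1, sent rp 0 → mismatch
  r1: data parity 0, sent rp 0 → ok
  r2: data parity 1, sent rp 1 → ok
  r3: data parity 0, sent rp 0 → ok
Recompute each column's even parity and compare to cp:
  c0: data parity 1, sent cp 1 → ok
  c1: data parity 1, sent cp 1 → ok
  c2: data parity 0, sent cp 1 → mismatch
Exactly one row (r0) and one column (c2) fail → the flipped bit is at their intersection.

row 0, column 2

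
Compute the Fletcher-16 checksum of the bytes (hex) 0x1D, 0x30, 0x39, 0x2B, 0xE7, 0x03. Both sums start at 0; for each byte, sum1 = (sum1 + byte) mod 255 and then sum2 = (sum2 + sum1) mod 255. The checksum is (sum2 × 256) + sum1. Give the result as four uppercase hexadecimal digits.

Running sums (mod 255):
  after byte 0 (0x1D): sum1=29, sum2=29
  after byte 1 (0x30): sum1=77, sum2=106
  after byte 2 (0x39): sum1=134, sum2=240
  after byte 3 (0x2B): sum1=177, sum2=162
  after byte 4 (0xE7): sum1=153, sum2=60
  after byte 5 (0x03): sum1=156, sum2=216
Checksum = sum2·256 + sum1 = 216·256 + 156 = 55452 = 0xD89C.

D89C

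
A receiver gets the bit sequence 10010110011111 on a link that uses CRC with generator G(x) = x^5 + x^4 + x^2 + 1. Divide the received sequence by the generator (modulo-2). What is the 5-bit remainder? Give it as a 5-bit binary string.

01000

Modulo-2 division of 10010110011111 by 110101:
  pos 0: 100101 XOR 110101 = 010000
  pos 1: 100001 XOR 110101 = 010100
  pos 2: 101000 XOR 110101 = 011101
  pos 3: 111010 XOR 110101 = 001111
  pos 5: 111111 XOR 110101 = 001010
  pos 7: 101011 XOR 110101 = 011110
  pos 8: 111101 XOR 110101 = 001000
Remainder = 01000 (nonzero — an error is detected).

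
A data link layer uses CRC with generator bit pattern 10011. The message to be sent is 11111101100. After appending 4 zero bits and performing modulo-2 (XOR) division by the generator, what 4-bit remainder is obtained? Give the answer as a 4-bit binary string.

Append 4 zeros: 111111011000000. Divide by 10011 (XOR where the leading bit is 1):
  pos 0: 11111 XOR 10011 = 01100
  pos 1: 11001 XOR 10011 = 01010
  pos 2: 10100 XOR 10011 = 00111
  pos 4: 11111 XOR 10011 = 01100
  pos 5: 11000 XOR 10011 = 01011
  pos 6: 10110 XOR 10011 = 00101
  pos 8: 10100 XOR 10011 = 00111
  pos 10: 11100 XOR 10011 = 01111
Remainder (last 4 bits) = 1111. This is the CRC / FCS.

1111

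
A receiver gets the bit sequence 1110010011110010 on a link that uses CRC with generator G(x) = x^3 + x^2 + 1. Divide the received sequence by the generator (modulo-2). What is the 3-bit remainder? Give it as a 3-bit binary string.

001

Modulo-2 division of 1110010011110010 by 1101:
  pos 0: 1110 XOR 1101 = 0011
  pos 2: 1101 XOR 1101 = 0000
  pos 8: 1111 XOR 1101 = 0010
  pos 10: 1000 XOR 1101 = 0101
  pos 11: 1011 XOR 1101 = 0110
  pos 12: 1100 XOR 1101 = 0001
Remainder = 001 (nonzero — an error is detected).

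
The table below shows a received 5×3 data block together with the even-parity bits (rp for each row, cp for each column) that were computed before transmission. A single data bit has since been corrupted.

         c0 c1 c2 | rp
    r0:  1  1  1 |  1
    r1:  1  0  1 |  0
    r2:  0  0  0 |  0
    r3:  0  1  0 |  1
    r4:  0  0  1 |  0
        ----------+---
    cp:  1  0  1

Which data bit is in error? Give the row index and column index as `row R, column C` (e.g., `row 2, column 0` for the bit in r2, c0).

Recompute each row's even parity and compare to rp:
  r0: data parity 1, sent rp 1 → ok
  r1: data parity 0, sent rp 0 → ok
  r2: data parity 0, sent rp 0 → ok
  r3: data parity 1, sent rp 1 → ok
  r4: data parity 1, sent rp 0 → mismatch
Recompute each column's even parity and compare to cp:
  c0: data parity 0, sent cp 1 → mismatch
  c1: data parity 0, sent cp 0 → ok
  c2: data parity 1, sent cp 1 → ok
Exactly one row (r4) and one column (c0) fail → the flipped bit is at their intersection.

row 4, column 0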